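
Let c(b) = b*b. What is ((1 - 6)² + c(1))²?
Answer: 676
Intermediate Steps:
c(b) = b²
((1 - 6)² + c(1))² = ((1 - 6)² + 1²)² = ((-5)² + 1)² = (25 + 1)² = 26² = 676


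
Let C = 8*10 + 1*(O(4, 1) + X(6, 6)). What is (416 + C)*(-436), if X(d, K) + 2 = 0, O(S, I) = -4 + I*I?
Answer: -214076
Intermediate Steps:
O(S, I) = -4 + I²
X(d, K) = -2 (X(d, K) = -2 + 0 = -2)
C = 75 (C = 8*10 + 1*((-4 + 1²) - 2) = 80 + 1*((-4 + 1) - 2) = 80 + 1*(-3 - 2) = 80 + 1*(-5) = 80 - 5 = 75)
(416 + C)*(-436) = (416 + 75)*(-436) = 491*(-436) = -214076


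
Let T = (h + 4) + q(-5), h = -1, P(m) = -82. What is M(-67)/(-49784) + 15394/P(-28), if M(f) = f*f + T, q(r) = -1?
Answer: -383371579/2041144 ≈ -187.82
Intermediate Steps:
T = 2 (T = (-1 + 4) - 1 = 3 - 1 = 2)
M(f) = 2 + f**2 (M(f) = f*f + 2 = f**2 + 2 = 2 + f**2)
M(-67)/(-49784) + 15394/P(-28) = (2 + (-67)**2)/(-49784) + 15394/(-82) = (2 + 4489)*(-1/49784) + 15394*(-1/82) = 4491*(-1/49784) - 7697/41 = -4491/49784 - 7697/41 = -383371579/2041144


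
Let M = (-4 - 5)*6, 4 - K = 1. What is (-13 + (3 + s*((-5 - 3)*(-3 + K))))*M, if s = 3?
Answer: 540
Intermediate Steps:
K = 3 (K = 4 - 1*1 = 4 - 1 = 3)
M = -54 (M = -9*6 = -54)
(-13 + (3 + s*((-5 - 3)*(-3 + K))))*M = (-13 + (3 + 3*((-5 - 3)*(-3 + 3))))*(-54) = (-13 + (3 + 3*(-8*0)))*(-54) = (-13 + (3 + 3*0))*(-54) = (-13 + (3 + 0))*(-54) = (-13 + 3)*(-54) = -10*(-54) = 540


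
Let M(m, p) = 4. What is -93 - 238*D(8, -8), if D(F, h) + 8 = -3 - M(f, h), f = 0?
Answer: 3477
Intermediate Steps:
D(F, h) = -15 (D(F, h) = -8 + (-3 - 1*4) = -8 + (-3 - 4) = -8 - 7 = -15)
-93 - 238*D(8, -8) = -93 - 238*(-15) = -93 + 3570 = 3477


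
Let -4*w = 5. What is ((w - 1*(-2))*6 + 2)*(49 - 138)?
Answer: -1157/2 ≈ -578.50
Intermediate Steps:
w = -5/4 (w = -¼*5 = -5/4 ≈ -1.2500)
((w - 1*(-2))*6 + 2)*(49 - 138) = ((-5/4 - 1*(-2))*6 + 2)*(49 - 138) = ((-5/4 + 2)*6 + 2)*(-89) = ((¾)*6 + 2)*(-89) = (9/2 + 2)*(-89) = (13/2)*(-89) = -1157/2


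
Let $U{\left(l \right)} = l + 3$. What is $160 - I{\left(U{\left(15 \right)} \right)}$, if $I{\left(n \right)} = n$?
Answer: $142$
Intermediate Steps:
$U{\left(l \right)} = 3 + l$
$160 - I{\left(U{\left(15 \right)} \right)} = 160 - \left(3 + 15\right) = 160 - 18 = 142$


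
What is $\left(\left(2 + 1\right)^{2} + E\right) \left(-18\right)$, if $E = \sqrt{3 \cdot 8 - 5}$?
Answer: $-162 - 18 \sqrt{19} \approx -240.46$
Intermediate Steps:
$E = \sqrt{19}$ ($E = \sqrt{24 - 5} = \sqrt{19} \approx 4.3589$)
$\left(\left(2 + 1\right)^{2} + E\right) \left(-18\right) = \left(\left(2 + 1\right)^{2} + \sqrt{19}\right) \left(-18\right) = \left(3^{2} + \sqrt{19}\right) \left(-18\right) = \left(9 + \sqrt{19}\right) \left(-18\right) = -162 - 18 \sqrt{19}$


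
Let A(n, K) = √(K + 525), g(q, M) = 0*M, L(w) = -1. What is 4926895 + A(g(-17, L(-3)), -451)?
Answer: 4926895 + √74 ≈ 4.9269e+6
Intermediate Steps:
g(q, M) = 0
A(n, K) = √(525 + K)
4926895 + A(g(-17, L(-3)), -451) = 4926895 + √(525 - 451) = 4926895 + √74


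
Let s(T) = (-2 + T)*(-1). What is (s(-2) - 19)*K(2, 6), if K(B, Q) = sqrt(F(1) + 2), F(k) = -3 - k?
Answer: -15*I*sqrt(2) ≈ -21.213*I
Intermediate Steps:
s(T) = 2 - T
K(B, Q) = I*sqrt(2) (K(B, Q) = sqrt((-3 - 1*1) + 2) = sqrt((-3 - 1) + 2) = sqrt(-4 + 2) = sqrt(-2) = I*sqrt(2))
(s(-2) - 19)*K(2, 6) = ((2 - 1*(-2)) - 19)*(I*sqrt(2)) = ((2 + 2) - 19)*(I*sqrt(2)) = (4 - 19)*(I*sqrt(2)) = -15*I*sqrt(2)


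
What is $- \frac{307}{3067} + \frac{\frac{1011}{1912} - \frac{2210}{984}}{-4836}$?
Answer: $- \frac{11223095183}{112520427552} \approx -0.099743$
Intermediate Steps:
$- \frac{307}{3067} + \frac{\frac{1011}{1912} - \frac{2210}{984}}{-4836} = \left(-307\right) \frac{1}{3067} + \left(1011 \cdot \frac{1}{1912} - \frac{1105}{492}\right) \left(- \frac{1}{4836}\right) = - \frac{307}{3067} + \left(\frac{1011}{1912} - \frac{1105}{492}\right) \left(- \frac{1}{4836}\right) = - \frac{307}{3067} - - \frac{13027}{36687456} = - \frac{307}{3067} + \frac{13027}{36687456} = - \frac{11223095183}{112520427552}$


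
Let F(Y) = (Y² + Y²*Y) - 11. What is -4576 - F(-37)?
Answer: 44719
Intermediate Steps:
F(Y) = -11 + Y² + Y³ (F(Y) = (Y² + Y³) - 11 = -11 + Y² + Y³)
-4576 - F(-37) = -4576 - (-11 + (-37)² + (-37)³) = -4576 - (-11 + 1369 - 50653) = -4576 - 1*(-49295) = -4576 + 49295 = 44719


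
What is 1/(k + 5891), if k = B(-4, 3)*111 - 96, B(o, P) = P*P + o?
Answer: 1/6350 ≈ 0.00015748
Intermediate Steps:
B(o, P) = o + P² (B(o, P) = P² + o = o + P²)
k = 459 (k = (-4 + 3²)*111 - 96 = (-4 + 9)*111 - 96 = 5*111 - 96 = 555 - 96 = 459)
1/(k + 5891) = 1/(459 + 5891) = 1/6350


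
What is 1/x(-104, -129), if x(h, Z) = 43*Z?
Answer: -1/5547 ≈ -0.00018028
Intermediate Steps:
1/x(-104, -129) = 1/(43*(-129)) = 1/(-5547) = -1/5547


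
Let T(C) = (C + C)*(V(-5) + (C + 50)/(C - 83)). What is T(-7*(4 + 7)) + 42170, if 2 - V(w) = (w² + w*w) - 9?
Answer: 3852001/80 ≈ 48150.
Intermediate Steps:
V(w) = 11 - 2*w² (V(w) = 2 - ((w² + w*w) - 9) = 2 - ((w² + w²) - 9) = 2 - (2*w² - 9) = 2 - (-9 + 2*w²) = 2 + (9 - 2*w²) = 11 - 2*w²)
T(C) = 2*C*(-39 + (50 + C)/(-83 + C)) (T(C) = (C + C)*((11 - 2*(-5)²) + (C + 50)/(C - 83)) = (2*C)*((11 - 2*25) + (50 + C)/(-83 + C)) = (2*C)*((11 - 50) + (50 + C)/(-83 + C)) = (2*C)*(-39 + (50 + C)/(-83 + C)) = 2*C*(-39 + (50 + C)/(-83 + C)))
T(-7*(4 + 7)) + 42170 = 38*(-7*(4 + 7))*(173 - (-14)*(4 + 7))/(-83 - 7*(4 + 7)) + 42170 = 38*(-7*11)*(173 - (-14)*11)/(-83 - 7*11) + 42170 = 38*(-77)*(173 - 2*(-77))/(-83 - 77) + 42170 = 38*(-77)*(173 + 154)/(-160) + 42170 = 38*(-77)*(-1/160)*327 + 42170 = 478401/80 + 42170 = 3852001/80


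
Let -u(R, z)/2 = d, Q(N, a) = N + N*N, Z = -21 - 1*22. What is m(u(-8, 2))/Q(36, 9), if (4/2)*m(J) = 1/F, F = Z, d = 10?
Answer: -1/114552 ≈ -8.7297e-6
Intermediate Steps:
Z = -43 (Z = -21 - 22 = -43)
Q(N, a) = N + N²
u(R, z) = -20 (u(R, z) = -2*10 = -20)
F = -43
m(J) = -1/86 (m(J) = (½)/(-43) = (½)*(-1/43) = -1/86)
m(u(-8, 2))/Q(36, 9) = -1/(36*(1 + 36))/86 = -1/(86*(36*37)) = -1/86/1332 = -1/86*1/1332 = -1/114552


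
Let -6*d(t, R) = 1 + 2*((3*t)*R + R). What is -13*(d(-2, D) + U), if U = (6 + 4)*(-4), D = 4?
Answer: 871/2 ≈ 435.50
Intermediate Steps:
d(t, R) = -⅙ - R/3 - R*t (d(t, R) = -(1 + 2*((3*t)*R + R))/6 = -(1 + 2*(3*R*t + R))/6 = -(1 + 2*(R + 3*R*t))/6 = -(1 + (2*R + 6*R*t))/6 = -(1 + 2*R + 6*R*t)/6 = -⅙ - R/3 - R*t)
U = -40 (U = 10*(-4) = -40)
-13*(d(-2, D) + U) = -13*((-⅙ - ⅓*4 - 1*4*(-2)) - 40) = -13*((-⅙ - 4/3 + 8) - 40) = -13*(13/2 - 40) = -13*(-67/2) = 871/2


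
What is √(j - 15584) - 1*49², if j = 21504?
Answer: -2401 + 4*√370 ≈ -2324.1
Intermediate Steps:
√(j - 15584) - 1*49² = √(21504 - 15584) - 1*49² = √5920 - 1*2401 = 4*√370 - 2401 = -2401 + 4*√370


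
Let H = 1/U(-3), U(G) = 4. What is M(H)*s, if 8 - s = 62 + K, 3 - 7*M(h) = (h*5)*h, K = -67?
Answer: 559/112 ≈ 4.9911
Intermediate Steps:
H = ¼ (H = 1/4 = ¼ ≈ 0.25000)
M(h) = 3/7 - 5*h²/7 (M(h) = 3/7 - h*5*h/7 = 3/7 - 5*h*h/7 = 3/7 - 5*h²/7)
s = 13 (s = 8 - (62 - 67) = 8 - 1*(-5) = 8 + 5 = 13)
M(H)*s = (3/7 - 5*(¼)²/7)*13 = (3/7 - 5/7*1/16)*13 = (3/7 - 5/112)*13 = (43/112)*13 = 559/112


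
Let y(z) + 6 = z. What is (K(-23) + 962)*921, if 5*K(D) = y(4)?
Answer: 4428168/5 ≈ 8.8563e+5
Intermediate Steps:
y(z) = -6 + z
K(D) = -2/5 (K(D) = (-6 + 4)/5 = (1/5)*(-2) = -2/5)
(K(-23) + 962)*921 = (-2/5 + 962)*921 = (4808/5)*921 = 4428168/5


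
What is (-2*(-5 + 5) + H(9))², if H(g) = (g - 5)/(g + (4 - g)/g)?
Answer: 81/361 ≈ 0.22438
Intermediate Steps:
H(g) = (-5 + g)/(g + (4 - g)/g)
(-2*(-5 + 5) + H(9))² = (-2*(-5 + 5) + 9*(-5 + 9)/(4 + 9² - 1*9))² = (-2*0 + 9*4/(4 + 81 - 9))² = (0 + 9*4/76)² = (0 + 9*(1/76)*4)² = (0 + 9/19)² = (9/19)² = 81/361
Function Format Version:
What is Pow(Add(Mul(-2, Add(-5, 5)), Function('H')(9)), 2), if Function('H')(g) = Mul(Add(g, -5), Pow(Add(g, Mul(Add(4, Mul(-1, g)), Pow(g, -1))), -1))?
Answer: Rational(81, 361) ≈ 0.22438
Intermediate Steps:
Function('H')(g) = Mul(Pow(Add(g, Mul(Pow(g, -1), Add(4, Mul(-1, g)))), -1), Add(-5, g)) (Function('H')(g) = Mul(Add(-5, g), Pow(Add(g, Mul(Pow(g, -1), Add(4, Mul(-1, g)))), -1)) = Mul(Pow(Add(g, Mul(Pow(g, -1), Add(4, Mul(-1, g)))), -1), Add(-5, g)))
Pow(Add(Mul(-2, Add(-5, 5)), Function('H')(9)), 2) = Pow(Add(Mul(-2, Add(-5, 5)), Mul(9, Pow(Add(4, Pow(9, 2), Mul(-1, 9)), -1), Add(-5, 9))), 2) = Pow(Add(Mul(-2, 0), Mul(9, Pow(Add(4, 81, -9), -1), 4)), 2) = Pow(Add(0, Mul(9, Pow(76, -1), 4)), 2) = Pow(Add(0, Mul(9, Rational(1, 76), 4)), 2) = Pow(Add(0, Rational(9, 19)), 2) = Pow(Rational(9, 19), 2) = Rational(81, 361)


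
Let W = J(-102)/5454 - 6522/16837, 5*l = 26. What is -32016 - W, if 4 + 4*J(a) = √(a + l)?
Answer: -2939961612143/91828998 - 11*I*√5/54540 ≈ -32016.0 - 0.00045099*I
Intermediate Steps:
l = 26/5 (l = (⅕)*26 = 26/5 ≈ 5.2000)
J(a) = -1 + √(26/5 + a)/4 (J(a) = -1 + √(a + 26/5)/4 = -1 + √(26/5 + a)/4)
W = -35587825/91828998 + 11*I*√5/54540 (W = (-1 + √(130 + 25*(-102))/20)/5454 - 6522/16837 = (-1 + √(130 - 2550)/20)*(1/5454) - 6522*1/16837 = (-1 + √(-2420)/20)*(1/5454) - 6522/16837 = (-1 + (22*I*√5)/20)*(1/5454) - 6522/16837 = (-1 + 11*I*√5/10)*(1/5454) - 6522/16837 = (-1/5454 + 11*I*√5/54540) - 6522/16837 = -35587825/91828998 + 11*I*√5/54540 ≈ -0.38754 + 0.00045099*I)
-32016 - W = -32016 - (-35587825/91828998 + 11*I*√5/54540) = -32016 + (35587825/91828998 - 11*I*√5/54540) = -2939961612143/91828998 - 11*I*√5/54540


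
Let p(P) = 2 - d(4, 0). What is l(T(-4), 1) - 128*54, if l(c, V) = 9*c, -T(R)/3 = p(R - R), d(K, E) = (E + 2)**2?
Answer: -6858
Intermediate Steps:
d(K, E) = (2 + E)**2
p(P) = -2 (p(P) = 2 - (2 + 0)**2 = 2 - 1*2**2 = 2 - 1*4 = 2 - 4 = -2)
T(R) = 6 (T(R) = -3*(-2) = 6)
l(T(-4), 1) - 128*54 = 9*6 - 128*54 = 54 - 6912 = -6858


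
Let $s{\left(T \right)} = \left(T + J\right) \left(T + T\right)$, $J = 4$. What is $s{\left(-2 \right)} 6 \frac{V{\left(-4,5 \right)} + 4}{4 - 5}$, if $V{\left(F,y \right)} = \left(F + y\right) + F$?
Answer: $48$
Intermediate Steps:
$V{\left(F,y \right)} = y + 2 F$
$s{\left(T \right)} = 2 T \left(4 + T\right)$ ($s{\left(T \right)} = \left(T + 4\right) \left(T + T\right) = \left(4 + T\right) 2 T = 2 T \left(4 + T\right)$)
$s{\left(-2 \right)} 6 \frac{V{\left(-4,5 \right)} + 4}{4 - 5} = 2 \left(-2\right) \left(4 - 2\right) 6 \frac{\left(5 + 2 \left(-4\right)\right) + 4}{4 - 5} = 2 \left(-2\right) 2 \cdot 6 \frac{\left(5 - 8\right) + 4}{-1} = \left(-8\right) 6 \left(-3 + 4\right) \left(-1\right) = - 48 \cdot 1 \left(-1\right) = \left(-48\right) \left(-1\right) = 48$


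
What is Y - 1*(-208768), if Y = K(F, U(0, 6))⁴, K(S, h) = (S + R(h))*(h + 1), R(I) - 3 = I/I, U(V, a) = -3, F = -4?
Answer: 208768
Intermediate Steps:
R(I) = 4 (R(I) = 3 + I/I = 3 + 1 = 4)
K(S, h) = (1 + h)*(4 + S) (K(S, h) = (S + 4)*(h + 1) = (4 + S)*(1 + h) = (1 + h)*(4 + S))
Y = 0 (Y = (4 - 4 + 4*(-3) - 4*(-3))⁴ = (4 - 4 - 12 + 12)⁴ = 0⁴ = 0)
Y - 1*(-208768) = 0 - 1*(-208768) = 0 + 208768 = 208768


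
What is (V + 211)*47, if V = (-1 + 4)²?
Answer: 10340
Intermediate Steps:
V = 9 (V = 3² = 9)
(V + 211)*47 = (9 + 211)*47 = 220*47 = 10340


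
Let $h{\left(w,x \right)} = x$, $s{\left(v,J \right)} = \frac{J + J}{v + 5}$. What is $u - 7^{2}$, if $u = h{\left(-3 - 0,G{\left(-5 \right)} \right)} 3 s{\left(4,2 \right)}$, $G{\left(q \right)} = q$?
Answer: $- \frac{167}{3} \approx -55.667$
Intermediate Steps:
$s{\left(v,J \right)} = \frac{2 J}{5 + v}$
$u = - \frac{20}{3}$ ($u = \left(-5\right) 3 \cdot 2 \cdot 2 \frac{1}{5 + 4} = - 15 \cdot 2 \cdot 2 \cdot \frac{1}{9} = \left(-15\right) \frac{4}{9} = - \frac{20}{3} \approx -6.6667$)
$u - 7^{2} = - \frac{20}{3} - 7^{2} = - \frac{20}{3} - 49 = - \frac{167}{3}$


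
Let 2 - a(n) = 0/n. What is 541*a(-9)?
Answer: 1082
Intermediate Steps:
a(n) = 2 (a(n) = 2 - 0/n = 2 - 1*0 = 2 + 0 = 2)
541*a(-9) = 541*2 = 1082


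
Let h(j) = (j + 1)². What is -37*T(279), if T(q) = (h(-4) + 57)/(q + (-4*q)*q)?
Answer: 814/103695 ≈ 0.0078499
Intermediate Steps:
h(j) = (1 + j)²
T(q) = 66/(q - 4*q²) (T(q) = ((1 - 4)² + 57)/(q + (-4*q)*q) = ((-3)² + 57)/(q - 4*q²) = (9 + 57)/(q - 4*q²) = 66/(q - 4*q²))
-37*T(279) = -(-2442)/(279*(-1 + 4*279)) = -(-2442)/(279*(-1 + 1116)) = -(-2442)/(279*1115) = -37*(-22/103695) = 814/103695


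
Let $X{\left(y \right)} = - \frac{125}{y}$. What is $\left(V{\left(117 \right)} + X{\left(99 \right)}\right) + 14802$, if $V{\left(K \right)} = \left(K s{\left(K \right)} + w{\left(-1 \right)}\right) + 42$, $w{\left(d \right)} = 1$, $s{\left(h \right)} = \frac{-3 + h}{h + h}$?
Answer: $\frac{1475173}{99} \approx 14901.0$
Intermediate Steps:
$s{\left(h \right)} = \frac{-3 + h}{2 h}$
$V{\left(K \right)} = \frac{83}{2} + \frac{K}{2}$ ($V{\left(K \right)} = \left(K \frac{-3 + K}{2 K} + 1\right) + 42 = \left(\left(- \frac{3}{2} + \frac{K}{2}\right) + 1\right) + 42 = \left(- \frac{1}{2} + \frac{K}{2}\right) + 42 = \frac{83}{2} + \frac{K}{2}$)
$\left(V{\left(117 \right)} + X{\left(99 \right)}\right) + 14802 = \left(\left(\frac{83}{2} + \frac{1}{2} \cdot 117\right) - \frac{125}{99}\right) + 14802 = \left(\left(\frac{83}{2} + \frac{117}{2}\right) - \frac{125}{99}\right) + 14802 = \left(100 - \frac{125}{99}\right) + 14802 = \frac{9775}{99} + 14802 = \frac{1475173}{99}$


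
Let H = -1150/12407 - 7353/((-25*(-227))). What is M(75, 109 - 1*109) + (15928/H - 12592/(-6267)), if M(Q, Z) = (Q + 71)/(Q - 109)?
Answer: -10864163979431497/946791957129 ≈ -11475.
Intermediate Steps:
H = -97754921/70409725 (H = -1150*1/12407 - 7353/5675 = -1150/12407 - 7353*1/5675 = -1150/12407 - 7353/5675 = -97754921/70409725 ≈ -1.3884)
M(Q, Z) = (71 + Q)/(-109 + Q)
M(75, 109 - 1*109) + (15928/H - 12592/(-6267)) = (71 + 75)/(-109 + 75) + (15928/(-97754921/70409725) - 12592/(-6267)) = 146/(-34) + (15928*(-70409725/97754921) - 12592*(-1/6267)) = -1/34*146 + (-101953281800/8886811 + 12592/6267) = -73/17 - 638829314316488/55693644537 = -10864163979431497/946791957129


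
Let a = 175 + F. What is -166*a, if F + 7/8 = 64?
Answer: -158115/4 ≈ -39529.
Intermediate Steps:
F = 505/8 (F = -7/8 + 64 = 505/8 ≈ 63.125)
a = 1905/8 (a = 175 + 505/8 = 1905/8 ≈ 238.13)
-166*a = -166*1905/8 = -158115/4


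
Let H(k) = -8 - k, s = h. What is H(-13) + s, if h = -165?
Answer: -160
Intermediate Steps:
s = -165
H(-13) + s = (-8 - 1*(-13)) - 165 = (-8 + 13) - 165 = 5 - 165 = -160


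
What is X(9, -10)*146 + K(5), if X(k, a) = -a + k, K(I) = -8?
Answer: 2766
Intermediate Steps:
X(k, a) = k - a
X(9, -10)*146 + K(5) = (9 - 1*(-10))*146 - 8 = (9 + 10)*146 - 8 = 19*146 - 8 = 2774 - 8 = 2766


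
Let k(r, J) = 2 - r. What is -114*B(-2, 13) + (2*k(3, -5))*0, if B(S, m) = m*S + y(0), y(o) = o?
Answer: 2964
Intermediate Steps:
B(S, m) = S*m (B(S, m) = m*S + 0 = S*m + 0 = S*m)
-114*B(-2, 13) + (2*k(3, -5))*0 = -(-228)*13 + (2*(2 - 1*3))*0 = -114*(-26) + (2*(2 - 3))*0 = 2964 + (2*(-1))*0 = 2964 - 2*0 = 2964 + 0 = 2964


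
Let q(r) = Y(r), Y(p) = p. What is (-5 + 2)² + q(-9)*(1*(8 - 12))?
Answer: 45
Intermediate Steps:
q(r) = r
(-5 + 2)² + q(-9)*(1*(8 - 12)) = (-5 + 2)² - 9*(8 - 12) = (-3)² - 9*(-4) = 9 - 9*(-4) = 9 + 36 = 45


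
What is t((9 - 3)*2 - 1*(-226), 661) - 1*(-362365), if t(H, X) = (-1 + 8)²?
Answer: 362414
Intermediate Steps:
t(H, X) = 49 (t(H, X) = 7² = 49)
t((9 - 3)*2 - 1*(-226), 661) - 1*(-362365) = 49 - 1*(-362365) = 49 + 362365 = 362414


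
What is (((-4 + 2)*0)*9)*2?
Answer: 0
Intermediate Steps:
(((-4 + 2)*0)*9)*2 = (-2*0*9)*2 = (0*9)*2 = 0*2 = 0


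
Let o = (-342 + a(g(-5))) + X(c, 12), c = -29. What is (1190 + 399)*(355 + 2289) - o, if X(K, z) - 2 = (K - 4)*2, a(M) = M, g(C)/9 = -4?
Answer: 4201758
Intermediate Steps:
g(C) = -36 (g(C) = 9*(-4) = -36)
X(K, z) = -6 + 2*K (X(K, z) = 2 + (K - 4)*2 = 2 + (-4 + K)*2 = 2 + (-8 + 2*K) = -6 + 2*K)
o = -442 (o = (-342 - 36) + (-6 + 2*(-29)) = -378 + (-6 - 58) = -378 - 64 = -442)
(1190 + 399)*(355 + 2289) - o = (1190 + 399)*(355 + 2289) - 1*(-442) = 1589*2644 + 442 = 4201316 + 442 = 4201758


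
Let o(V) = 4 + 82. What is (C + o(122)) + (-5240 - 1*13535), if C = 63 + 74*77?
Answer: -12928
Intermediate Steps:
C = 5761 (C = 63 + 5698 = 5761)
o(V) = 86
(C + o(122)) + (-5240 - 1*13535) = (5761 + 86) + (-5240 - 1*13535) = 5847 + (-5240 - 13535) = 5847 - 18775 = -12928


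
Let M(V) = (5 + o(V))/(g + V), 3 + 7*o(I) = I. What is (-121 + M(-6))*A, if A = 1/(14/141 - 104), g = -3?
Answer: 359503/307650 ≈ 1.1685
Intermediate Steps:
o(I) = -3/7 + I/7
M(V) = (32/7 + V/7)/(-3 + V) (M(V) = (5 + (-3/7 + V/7))/(-3 + V) = (32/7 + V/7)/(-3 + V))
A = -141/14650 (A = 1/(14*(1/141) - 104) = 1/(14/141 - 104) = 1/(-14650/141) = -141/14650 ≈ -0.0096246)
(-121 + M(-6))*A = (-121 + (32 - 6)/(7*(-3 - 6)))*(-141/14650) = (-121 + (⅐)*26/(-9))*(-141/14650) = (-121 + (⅐)*(-⅑)*26)*(-141/14650) = (-121 - 26/63)*(-141/14650) = -7649/63*(-141/14650) = 359503/307650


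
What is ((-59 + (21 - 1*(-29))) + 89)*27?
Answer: 2160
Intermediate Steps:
((-59 + (21 - 1*(-29))) + 89)*27 = ((-59 + (21 + 29)) + 89)*27 = ((-59 + 50) + 89)*27 = (-9 + 89)*27 = 80*27 = 2160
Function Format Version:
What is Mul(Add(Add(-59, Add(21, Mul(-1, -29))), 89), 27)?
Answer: 2160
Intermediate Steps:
Mul(Add(Add(-59, Add(21, Mul(-1, -29))), 89), 27) = Mul(Add(Add(-59, Add(21, 29)), 89), 27) = Mul(Add(Add(-59, 50), 89), 27) = Mul(Add(-9, 89), 27) = Mul(80, 27) = 2160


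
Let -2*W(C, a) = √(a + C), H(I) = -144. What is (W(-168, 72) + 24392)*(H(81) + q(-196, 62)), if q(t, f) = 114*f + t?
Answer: 164109376 - 13456*I*√6 ≈ 1.6411e+8 - 32960.0*I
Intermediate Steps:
W(C, a) = -√(C + a)/2 (W(C, a) = -√(a + C)/2 = -√(C + a)/2)
q(t, f) = t + 114*f
(W(-168, 72) + 24392)*(H(81) + q(-196, 62)) = (-√(-168 + 72)/2 + 24392)*(-144 + (-196 + 114*62)) = (-2*I*√6 + 24392)*(-144 + (-196 + 7068)) = (-2*I*√6 + 24392)*(-144 + 6872) = (-2*I*√6 + 24392)*6728 = (24392 - 2*I*√6)*6728 = 164109376 - 13456*I*√6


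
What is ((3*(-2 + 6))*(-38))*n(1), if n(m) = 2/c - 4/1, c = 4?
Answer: 1596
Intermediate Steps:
n(m) = -7/2 (n(m) = 2/4 - 4/1 = 2*(1/4) - 4*1 = 1/2 - 4 = -7/2)
((3*(-2 + 6))*(-38))*n(1) = ((3*(-2 + 6))*(-38))*(-7/2) = ((3*4)*(-38))*(-7/2) = (12*(-38))*(-7/2) = -456*(-7/2) = 1596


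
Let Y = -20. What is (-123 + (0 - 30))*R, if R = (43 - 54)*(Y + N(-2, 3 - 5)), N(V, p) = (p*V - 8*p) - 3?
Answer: -5049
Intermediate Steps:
N(V, p) = -3 - 8*p + V*p (N(V, p) = (V*p - 8*p) - 3 = (-8*p + V*p) - 3 = -3 - 8*p + V*p)
R = 33 (R = (43 - 54)*(-20 + (-3 - 8*(3 - 5) - 2*(3 - 5))) = -11*(-20 + (-3 - 8*(-2) - 2*(-2))) = -11*(-20 + (-3 + 16 + 4)) = -11*(-20 + 17) = -11*(-3) = 33)
(-123 + (0 - 30))*R = (-123 + (0 - 30))*33 = (-123 - 30)*33 = -153*33 = -5049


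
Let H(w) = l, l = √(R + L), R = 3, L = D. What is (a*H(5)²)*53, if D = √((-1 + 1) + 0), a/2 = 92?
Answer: 29256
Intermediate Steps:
a = 184 (a = 2*92 = 184)
D = 0 (D = √(0 + 0) = √0 = 0)
L = 0
l = √3 (l = √(3 + 0) = √3 ≈ 1.7320)
H(w) = √3
(a*H(5)²)*53 = (184*(√3)²)*53 = (184*3)*53 = 552*53 = 29256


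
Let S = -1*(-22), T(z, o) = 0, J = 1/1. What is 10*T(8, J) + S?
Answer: 22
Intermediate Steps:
J = 1
S = 22
10*T(8, J) + S = 10*0 + 22 = 0 + 22 = 22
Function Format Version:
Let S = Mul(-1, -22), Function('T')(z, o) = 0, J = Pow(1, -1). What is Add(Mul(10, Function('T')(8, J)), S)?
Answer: 22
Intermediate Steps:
J = 1
S = 22
Add(Mul(10, Function('T')(8, J)), S) = Add(Mul(10, 0), 22) = Add(0, 22) = 22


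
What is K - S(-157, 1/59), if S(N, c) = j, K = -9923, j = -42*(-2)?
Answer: -10007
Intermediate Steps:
j = 84 (j = -14*(-6) = 84)
S(N, c) = 84
K - S(-157, 1/59) = -9923 - 1*84 = -9923 - 84 = -10007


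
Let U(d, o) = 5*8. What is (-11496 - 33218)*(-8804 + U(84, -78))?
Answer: 391873496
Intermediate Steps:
U(d, o) = 40
(-11496 - 33218)*(-8804 + U(84, -78)) = (-11496 - 33218)*(-8804 + 40) = -44714*(-8764) = 391873496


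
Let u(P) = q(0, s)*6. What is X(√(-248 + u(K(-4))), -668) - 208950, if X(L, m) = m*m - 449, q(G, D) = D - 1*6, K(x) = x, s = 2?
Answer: 236825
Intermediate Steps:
q(G, D) = -6 + D (q(G, D) = D - 6 = -6 + D)
u(P) = -24 (u(P) = (-6 + 2)*6 = -4*6 = -24)
X(L, m) = -449 + m² (X(L, m) = m² - 449 = -449 + m²)
X(√(-248 + u(K(-4))), -668) - 208950 = (-449 + (-668)²) - 208950 = (-449 + 446224) - 208950 = 445775 - 208950 = 236825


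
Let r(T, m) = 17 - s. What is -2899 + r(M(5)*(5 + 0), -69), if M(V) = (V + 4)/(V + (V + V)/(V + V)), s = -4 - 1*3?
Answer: -2875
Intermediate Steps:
s = -7 (s = -4 - 3 = -7)
M(V) = (4 + V)/(1 + V) (M(V) = (4 + V)/(V + (2*V)/((2*V))) = (4 + V)/(V + (2*V)*(1/(2*V))) = (4 + V)/(V + 1) = (4 + V)/(1 + V))
r(T, m) = 24 (r(T, m) = 17 - 1*(-7) = 17 + 7 = 24)
-2899 + r(M(5)*(5 + 0), -69) = -2899 + 24 = -2875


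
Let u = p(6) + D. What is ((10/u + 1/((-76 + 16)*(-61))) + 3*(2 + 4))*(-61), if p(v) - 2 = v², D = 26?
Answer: -531623/480 ≈ -1107.5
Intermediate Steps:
p(v) = 2 + v²
u = 64 (u = (2 + 6²) + 26 = (2 + 36) + 26 = 38 + 26 = 64)
((10/u + 1/((-76 + 16)*(-61))) + 3*(2 + 4))*(-61) = ((10/64 + 1/((-76 + 16)*(-61))) + 3*(2 + 4))*(-61) = ((10*(1/64) - 1/61/(-60)) + 3*6)*(-61) = ((5/32 - 1/60*(-1/61)) + 18)*(-61) = ((5/32 + 1/3660) + 18)*(-61) = (4583/29280 + 18)*(-61) = (531623/29280)*(-61) = -531623/480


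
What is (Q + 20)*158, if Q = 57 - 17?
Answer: 9480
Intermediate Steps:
Q = 40
(Q + 20)*158 = (40 + 20)*158 = 60*158 = 9480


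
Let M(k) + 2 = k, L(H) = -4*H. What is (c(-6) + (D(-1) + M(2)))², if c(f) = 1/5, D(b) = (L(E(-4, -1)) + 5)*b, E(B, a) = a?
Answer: 1936/25 ≈ 77.440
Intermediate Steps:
M(k) = -2 + k
D(b) = 9*b (D(b) = (-4*(-1) + 5)*b = (4 + 5)*b = 9*b)
c(f) = ⅕
(c(-6) + (D(-1) + M(2)))² = (⅕ + (9*(-1) + (-2 + 2)))² = (⅕ + (-9 + 0))² = (⅕ - 9)² = (-44/5)² = 1936/25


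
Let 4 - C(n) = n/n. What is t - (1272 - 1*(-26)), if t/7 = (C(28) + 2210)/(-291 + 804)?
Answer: -650383/513 ≈ -1267.8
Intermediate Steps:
C(n) = 3 (C(n) = 4 - n/n = 4 - 1*1 = 4 - 1 = 3)
t = 15491/513 (t = 7*((3 + 2210)/(-291 + 804)) = 7*(2213/513) = 15491/513 ≈ 30.197)
t - (1272 - 1*(-26)) = 15491/513 - (1272 - 1*(-26)) = 15491/513 - (1272 + 26) = 15491/513 - 1*1298 = 15491/513 - 1298 = -650383/513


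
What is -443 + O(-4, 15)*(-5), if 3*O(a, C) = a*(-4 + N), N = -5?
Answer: -503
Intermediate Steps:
O(a, C) = -3*a (O(a, C) = (a*(-4 - 5))/3 = (a*(-9))/3 = (-9*a)/3 = -3*a)
-443 + O(-4, 15)*(-5) = -443 - 3*(-4)*(-5) = -443 + 12*(-5) = -443 - 60 = -503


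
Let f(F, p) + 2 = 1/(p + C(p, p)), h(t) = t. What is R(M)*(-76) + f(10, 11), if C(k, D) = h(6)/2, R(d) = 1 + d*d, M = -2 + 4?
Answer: -5347/14 ≈ -381.93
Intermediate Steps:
M = 2
R(d) = 1 + d²
C(k, D) = 3 (C(k, D) = 6/2 = 6*(½) = 3)
f(F, p) = -2 + 1/(3 + p) (f(F, p) = -2 + 1/(p + 3) = -2 + 1/(3 + p))
R(M)*(-76) + f(10, 11) = (1 + 2²)*(-76) + (-5 - 2*11)/(3 + 11) = (1 + 4)*(-76) + (-5 - 22)/14 = 5*(-76) + (1/14)*(-27) = -380 - 27/14 = -5347/14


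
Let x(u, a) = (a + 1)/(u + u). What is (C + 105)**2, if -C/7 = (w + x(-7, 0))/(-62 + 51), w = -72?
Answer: 1692601/484 ≈ 3497.1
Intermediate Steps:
x(u, a) = (1 + a)/(2*u) (x(u, a) = (1 + a)/((2*u)) = (1 + a)*(1/(2*u)) = (1 + a)/(2*u))
C = -1009/22 (C = -7*(-72 + (1/2)*(1 + 0)/(-7))/(-62 + 51) = -7*(-72 + (1/2)*(-1/7)*1)/(-11) = -7*(-72 - 1/14)*(-1)/11 = -(-1009)*(-1)/(2*11) = -7*1009/154 = -1009/22 ≈ -45.864)
(C + 105)**2 = (-1009/22 + 105)**2 = (1301/22)**2 = 1692601/484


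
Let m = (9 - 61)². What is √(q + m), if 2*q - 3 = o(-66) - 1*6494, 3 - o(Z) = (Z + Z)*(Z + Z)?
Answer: 6*I*√257 ≈ 96.187*I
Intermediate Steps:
o(Z) = 3 - 4*Z² (o(Z) = 3 - (Z + Z)*(Z + Z) = 3 - 2*Z*2*Z = 3 - 4*Z²)
m = 2704 (m = (-52)² = 2704)
q = -11956 (q = 3/2 + ((3 - 4*(-66)²) - 1*6494)/2 = 3/2 + ((3 - 4*4356) - 6494)/2 = 3/2 + ((3 - 17424) - 6494)/2 = 3/2 + (-17421 - 6494)/2 = 3/2 + (½)*(-23915) = 3/2 - 23915/2 = -11956)
√(q + m) = √(-11956 + 2704) = √(-9252) = 6*I*√257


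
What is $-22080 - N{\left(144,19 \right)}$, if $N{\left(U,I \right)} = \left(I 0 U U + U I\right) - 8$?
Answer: $-24808$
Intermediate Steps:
$N{\left(U,I \right)} = -8 + I U$ ($N{\left(U,I \right)} = \left(0 U U + I U\right) - 8 = \left(0 U + I U\right) - 8 = \left(0 + I U\right) - 8 = I U - 8 = -8 + I U$)
$-22080 - N{\left(144,19 \right)} = -22080 - \left(-8 + 19 \cdot 144\right) = -22080 - \left(-8 + 2736\right) = -22080 - 2728 = -24808$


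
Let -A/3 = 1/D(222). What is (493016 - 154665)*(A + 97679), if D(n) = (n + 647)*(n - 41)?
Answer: 5198367998176028/157289 ≈ 3.3050e+10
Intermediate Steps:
D(n) = (-41 + n)*(647 + n) (D(n) = (647 + n)*(-41 + n) = (-41 + n)*(647 + n))
A = -3/157289 (A = -3/(-26527 + 222**2 + 606*222) = -3/(-26527 + 49284 + 134532) = -3/157289 ≈ -1.9073e-5)
(493016 - 154665)*(A + 97679) = (493016 - 154665)*(-3/157289 + 97679) = 338351*(15363832228/157289) = 5198367998176028/157289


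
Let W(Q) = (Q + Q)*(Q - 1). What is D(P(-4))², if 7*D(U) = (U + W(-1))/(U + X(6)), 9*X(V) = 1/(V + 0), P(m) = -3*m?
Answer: 746496/20638849 ≈ 0.036169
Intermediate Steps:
X(V) = 1/(9*V) (X(V) = 1/(9*(V + 0)) = 1/(9*V))
W(Q) = 2*Q*(-1 + Q) (W(Q) = (2*Q)*(-1 + Q) = 2*Q*(-1 + Q))
D(U) = (4 + U)/(7*(1/54 + U)) (D(U) = ((U + 2*(-1)*(-1 - 1))/(U + (⅑)/6))/7 = ((U + 2*(-1)*(-2))/(U + (⅑)*(⅙)))/7 = ((U + 4)/(U + 1/54))/7 = ((4 + U)/(1/54 + U))/7 = (4 + U)/(7*(1/54 + U)))
D(P(-4))² = (54*(4 - 3*(-4))/(7*(1 + 54*(-3*(-4)))))² = (54*(4 + 12)/(7*(1 + 54*12)))² = ((54/7)*16/(1 + 648))² = ((54/7)*16/649)² = ((54/7)*(1/649)*16)² = (864/4543)² = 746496/20638849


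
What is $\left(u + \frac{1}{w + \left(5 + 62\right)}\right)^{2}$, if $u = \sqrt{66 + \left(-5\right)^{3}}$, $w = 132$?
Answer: $- \frac{2336458}{39601} + \frac{2 i \sqrt{59}}{199} \approx -59.0 + 0.077197 i$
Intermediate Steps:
$u = i \sqrt{59}$ ($u = \sqrt{66 - 125} = \sqrt{-59} = i \sqrt{59} \approx 7.6811 i$)
$\left(u + \frac{1}{w + \left(5 + 62\right)}\right)^{2} = \left(i \sqrt{59} + \frac{1}{132 + \left(5 + 62\right)}\right)^{2} = \left(i \sqrt{59} + \frac{1}{132 + 67}\right)^{2} = \left(i \sqrt{59} + \frac{1}{199}\right)^{2} = \left(\frac{1}{199} + i \sqrt{59}\right)^{2}$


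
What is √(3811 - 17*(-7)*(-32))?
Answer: √3 ≈ 1.7320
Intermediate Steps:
√(3811 - 17*(-7)*(-32)) = √(3811 + 119*(-32)) = √(3811 - 3808) = √3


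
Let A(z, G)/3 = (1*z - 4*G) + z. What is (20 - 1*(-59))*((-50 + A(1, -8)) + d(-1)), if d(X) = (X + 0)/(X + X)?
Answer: 8295/2 ≈ 4147.5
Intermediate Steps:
A(z, G) = -12*G + 6*z (A(z, G) = 3*((1*z - 4*G) + z) = 3*((z - 4*G) + z) = 3*(-4*G + 2*z) = -12*G + 6*z)
d(X) = ½ (d(X) = X/((2*X)) = X*(1/(2*X)) = ½)
(20 - 1*(-59))*((-50 + A(1, -8)) + d(-1)) = (20 - 1*(-59))*((-50 + (-12*(-8) + 6*1)) + ½) = (20 + 59)*((-50 + (96 + 6)) + ½) = 79*((-50 + 102) + ½) = 79*(52 + ½) = 79*(105/2) = 8295/2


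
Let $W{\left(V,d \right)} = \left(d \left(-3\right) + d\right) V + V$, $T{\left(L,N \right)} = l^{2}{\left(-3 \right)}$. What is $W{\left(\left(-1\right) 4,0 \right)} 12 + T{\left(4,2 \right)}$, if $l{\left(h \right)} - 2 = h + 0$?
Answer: $-47$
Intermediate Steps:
$l{\left(h \right)} = 2 + h$ ($l{\left(h \right)} = 2 + \left(h + 0\right) = 2 + h$)
$T{\left(L,N \right)} = 1$ ($T{\left(L,N \right)} = \left(2 - 3\right)^{2} = \left(-1\right)^{2} = 1$)
$W{\left(V,d \right)} = V - 2 V d$ ($W{\left(V,d \right)} = \left(- 3 d + d\right) V + V = - 2 d V + V = - 2 V d + V = V - 2 V d$)
$W{\left(\left(-1\right) 4,0 \right)} 12 + T{\left(4,2 \right)} = \left(-1\right) 4 \left(1 - 0\right) 12 + 1 = - 4 \left(1 + 0\right) 12 + 1 = \left(-4\right) 1 \cdot 12 + 1 = \left(-4\right) 12 + 1 = -48 + 1 = -47$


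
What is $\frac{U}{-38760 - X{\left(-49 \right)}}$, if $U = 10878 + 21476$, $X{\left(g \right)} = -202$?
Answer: $- \frac{16177}{19279} \approx -0.8391$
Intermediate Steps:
$U = 32354$
$\frac{U}{-38760 - X{\left(-49 \right)}} = \frac{32354}{-38760 - -202} = \frac{32354}{-38760 + 202} = \frac{32354}{-38558} = 32354 \left(- \frac{1}{38558}\right) = - \frac{16177}{19279}$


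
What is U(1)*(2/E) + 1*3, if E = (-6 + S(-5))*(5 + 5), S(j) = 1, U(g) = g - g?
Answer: 3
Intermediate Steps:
U(g) = 0
E = -50 (E = (-6 + 1)*(5 + 5) = -5*10 = -50)
U(1)*(2/E) + 1*3 = 0*(2/(-50)) + 1*3 = 0*(2*(-1/50)) + 3 = 0*(-1/25) + 3 = 0 + 3 = 3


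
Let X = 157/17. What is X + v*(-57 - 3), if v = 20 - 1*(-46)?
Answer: -67163/17 ≈ -3950.8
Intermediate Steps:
X = 157/17 (X = 157*(1/17) = 157/17 ≈ 9.2353)
v = 66 (v = 20 + 46 = 66)
X + v*(-57 - 3) = 157/17 + 66*(-57 - 3) = 157/17 + 66*(-60) = 157/17 - 3960 = -67163/17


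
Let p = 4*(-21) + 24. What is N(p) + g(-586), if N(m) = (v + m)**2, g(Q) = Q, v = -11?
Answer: 4455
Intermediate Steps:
p = -60 (p = -84 + 24 = -60)
N(m) = (-11 + m)**2
N(p) + g(-586) = (-11 - 60)**2 - 586 = (-71)**2 - 586 = 5041 - 586 = 4455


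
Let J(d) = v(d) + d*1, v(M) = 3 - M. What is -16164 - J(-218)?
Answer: -16167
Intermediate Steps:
J(d) = 3 (J(d) = (3 - d) + d*1 = (3 - d) + d = 3)
-16164 - J(-218) = -16164 - 1*3 = -16164 - 3 = -16167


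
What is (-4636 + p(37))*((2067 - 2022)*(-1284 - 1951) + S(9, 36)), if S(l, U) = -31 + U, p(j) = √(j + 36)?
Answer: 674862520 - 145570*√73 ≈ 6.7362e+8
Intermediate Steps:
p(j) = √(36 + j)
(-4636 + p(37))*((2067 - 2022)*(-1284 - 1951) + S(9, 36)) = (-4636 + √(36 + 37))*((2067 - 2022)*(-1284 - 1951) + (-31 + 36)) = (-4636 + √73)*(45*(-3235) + 5) = (-4636 + √73)*(-145575 + 5) = (-4636 + √73)*(-145570) = 674862520 - 145570*√73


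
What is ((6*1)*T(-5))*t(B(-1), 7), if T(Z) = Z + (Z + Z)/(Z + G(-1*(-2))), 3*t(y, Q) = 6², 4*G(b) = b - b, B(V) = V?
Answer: -216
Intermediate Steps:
G(b) = 0 (G(b) = (b - b)/4 = (¼)*0 = 0)
t(y, Q) = 12 (t(y, Q) = (⅓)*6² = (⅓)*36 = 12)
T(Z) = 2 + Z (T(Z) = Z + (Z + Z)/(Z + 0) = Z + (2*Z)/Z = Z + 2 = 2 + Z)
((6*1)*T(-5))*t(B(-1), 7) = ((6*1)*(2 - 5))*12 = (6*(-3))*12 = -18*12 = -216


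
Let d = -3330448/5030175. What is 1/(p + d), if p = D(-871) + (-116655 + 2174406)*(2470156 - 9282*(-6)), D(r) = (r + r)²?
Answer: 5030175/26144683065153451652 ≈ 1.9240e-13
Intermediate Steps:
d = -3330448/5030175 (d = -3330448*1/5030175 = -3330448/5030175 ≈ -0.66209)
D(r) = 4*r² (D(r) = (2*r)² = 4*r²)
p = 5197569282412 (p = 4*(-871)² + (-116655 + 2174406)*(2470156 - 9282*(-6)) = 4*758641 + 2057751*(2470156 + 55692) = 3034564 + 2057751*2525848 = 3034564 + 5197566247848 = 5197569282412)
1/(p + d) = 1/(5197569282412 - 3330448/5030175) = 1/(26144683065153451652/5030175) = 5030175/26144683065153451652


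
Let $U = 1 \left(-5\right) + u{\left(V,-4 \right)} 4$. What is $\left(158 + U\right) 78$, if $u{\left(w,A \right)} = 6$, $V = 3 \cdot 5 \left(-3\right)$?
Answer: $13806$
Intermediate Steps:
$V = -45$ ($V = 15 \left(-3\right) = -45$)
$U = 19$ ($U = 1 \left(-5\right) + 6 \cdot 4 = -5 + 24 = 19$)
$\left(158 + U\right) 78 = \left(158 + 19\right) 78 = 177 \cdot 78 = 13806$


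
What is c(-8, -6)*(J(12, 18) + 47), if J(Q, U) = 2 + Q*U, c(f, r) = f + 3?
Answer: -1325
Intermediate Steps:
c(f, r) = 3 + f
c(-8, -6)*(J(12, 18) + 47) = (3 - 8)*((2 + 12*18) + 47) = -5*((2 + 216) + 47) = -5*(218 + 47) = -5*265 = -1325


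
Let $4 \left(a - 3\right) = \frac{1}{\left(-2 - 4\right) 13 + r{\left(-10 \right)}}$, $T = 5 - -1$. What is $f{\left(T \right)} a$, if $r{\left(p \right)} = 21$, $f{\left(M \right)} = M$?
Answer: $\frac{683}{38} \approx 17.974$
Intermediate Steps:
$T = 6$ ($T = 5 + 1 = 6$)
$a = \frac{683}{228}$ ($a = 3 + \frac{1}{4 \left(\left(-2 - 4\right) 13 + 21\right)} = 3 + \frac{1}{4 \left(\left(-6\right) 13 + 21\right)} = 3 + \frac{1}{4 \left(-78 + 21\right)} = 3 + \frac{1}{4 \left(-57\right)} = 3 + \frac{1}{4} \left(- \frac{1}{57}\right) = 3 - \frac{1}{228} = \frac{683}{228} \approx 2.9956$)
$f{\left(T \right)} a = 6 \cdot \frac{683}{228} = \frac{683}{38}$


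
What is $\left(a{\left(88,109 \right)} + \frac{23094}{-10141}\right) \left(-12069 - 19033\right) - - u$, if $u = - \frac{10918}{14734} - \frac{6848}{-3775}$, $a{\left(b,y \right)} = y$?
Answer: $- \frac{17662718989201623}{5321236225} \approx -3.3193 \cdot 10^{6}$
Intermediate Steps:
$u = \frac{563047}{524725}$ ($u = \left(-10918\right) \frac{1}{14734} - - \frac{6848}{3775} = - \frac{103}{139} + \frac{6848}{3775} = \frac{563047}{524725} \approx 1.073$)
$\left(a{\left(88,109 \right)} + \frac{23094}{-10141}\right) \left(-12069 - 19033\right) - - u = \left(109 + \frac{23094}{-10141}\right) \left(-12069 - 19033\right) - \left(-1\right) \frac{563047}{524725} = \left(109 + 23094 \left(- \frac{1}{10141}\right)\right) \left(-31102\right) - - \frac{563047}{524725} = \left(109 - \frac{23094}{10141}\right) \left(-31102\right) + \frac{563047}{524725} = \frac{1082275}{10141} \left(-31102\right) + \frac{563047}{524725} = - \frac{33660917050}{10141} + \frac{563047}{524725} = - \frac{17662718989201623}{5321236225}$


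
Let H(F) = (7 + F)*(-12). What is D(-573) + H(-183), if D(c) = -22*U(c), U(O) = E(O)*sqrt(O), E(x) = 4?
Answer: 2112 - 88*I*sqrt(573) ≈ 2112.0 - 2106.5*I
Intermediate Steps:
H(F) = -84 - 12*F
U(O) = 4*sqrt(O)
D(c) = -88*sqrt(c)
D(-573) + H(-183) = -88*I*sqrt(573) + (-84 - 12*(-183)) = -88*I*sqrt(573) + (-84 + 2196) = -88*I*sqrt(573) + 2112 = 2112 - 88*I*sqrt(573)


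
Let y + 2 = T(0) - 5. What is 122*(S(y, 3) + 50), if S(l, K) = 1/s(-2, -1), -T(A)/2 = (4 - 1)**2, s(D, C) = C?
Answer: 5978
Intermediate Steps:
T(A) = -18 (T(A) = -2*(4 - 1)**2 = -2*3**2 = -2*9 = -18)
y = -25 (y = -2 + (-18 - 5) = -2 - 23 = -25)
S(l, K) = -1 (S(l, K) = 1/(-1) = -1)
122*(S(y, 3) + 50) = 122*(-1 + 50) = 122*49 = 5978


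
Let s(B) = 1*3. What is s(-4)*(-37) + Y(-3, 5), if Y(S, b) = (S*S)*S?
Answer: -138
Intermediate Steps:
Y(S, b) = S³ (Y(S, b) = S²*S = S³)
s(B) = 3
s(-4)*(-37) + Y(-3, 5) = 3*(-37) + (-3)³ = -111 - 27 = -138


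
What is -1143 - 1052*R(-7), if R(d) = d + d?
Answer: 13585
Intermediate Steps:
R(d) = 2*d
-1143 - 1052*R(-7) = -1143 - 2104*(-7) = -1143 - 1052*(-14) = -1143 + 14728 = 13585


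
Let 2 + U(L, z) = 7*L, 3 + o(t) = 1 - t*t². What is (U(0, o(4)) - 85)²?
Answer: 7569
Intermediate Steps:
o(t) = -2 - t³ (o(t) = -3 + (1 - t*t²) = -3 + (1 - t³) = -2 - t³)
U(L, z) = -2 + 7*L
(U(0, o(4)) - 85)² = ((-2 + 7*0) - 85)² = ((-2 + 0) - 85)² = (-2 - 85)² = (-87)² = 7569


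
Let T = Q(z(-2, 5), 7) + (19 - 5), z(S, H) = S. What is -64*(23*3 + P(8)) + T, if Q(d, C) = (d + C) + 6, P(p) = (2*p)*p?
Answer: -12583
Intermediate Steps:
P(p) = 2*p²
Q(d, C) = 6 + C + d (Q(d, C) = (C + d) + 6 = 6 + C + d)
T = 25 (T = (6 + 7 - 2) + (19 - 5) = 11 + 14 = 25)
-64*(23*3 + P(8)) + T = -64*(23*3 + 2*8²) + 25 = -64*(69 + 2*64) + 25 = -64*(69 + 128) + 25 = -64*197 + 25 = -12608 + 25 = -12583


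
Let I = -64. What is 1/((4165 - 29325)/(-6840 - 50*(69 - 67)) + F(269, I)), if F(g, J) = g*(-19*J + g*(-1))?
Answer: 347/88397079 ≈ 3.9255e-6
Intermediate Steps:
F(g, J) = g*(-g - 19*J) (F(g, J) = g*(-19*J - g) = g*(-g - 19*J))
1/((4165 - 29325)/(-6840 - 50*(69 - 67)) + F(269, I)) = 1/((4165 - 29325)/(-6840 - 50*(69 - 67)) - 1*269*(269 + 19*(-64))) = 1/(-25160/(-6840 - 50*2) - 1*269*(269 - 1216)) = 1/(-25160/(-6840 - 100) - 1*269*(-947)) = 1/(-25160/(-6940) + 254743) = 1/(-25160*(-1/6940) + 254743) = 1/(1258/347 + 254743) = 1/(88397079/347) = 347/88397079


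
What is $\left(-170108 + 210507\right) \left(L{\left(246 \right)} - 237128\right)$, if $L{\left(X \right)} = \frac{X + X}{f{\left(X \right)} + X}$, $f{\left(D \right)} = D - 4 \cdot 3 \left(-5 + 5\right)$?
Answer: $-9579693673$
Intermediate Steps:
$f{\left(D \right)} = D$ ($f{\left(D \right)} = D - 4 \cdot 3 \cdot 0 = D - 0 = D + 0 = D$)
$L{\left(X \right)} = 1$ ($L{\left(X \right)} = \frac{X + X}{X + X} = \frac{2 X}{2 X} = 2 X \frac{1}{2 X} = 1$)
$\left(-170108 + 210507\right) \left(L{\left(246 \right)} - 237128\right) = \left(-170108 + 210507\right) \left(1 - 237128\right) = 40399 \left(-237127\right) = -9579693673$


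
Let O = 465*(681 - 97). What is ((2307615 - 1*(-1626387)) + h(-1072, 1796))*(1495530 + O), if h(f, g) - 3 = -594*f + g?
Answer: 8080140954210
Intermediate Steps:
O = 271560 (O = 465*584 = 271560)
h(f, g) = 3 + g - 594*f (h(f, g) = 3 + (-594*f + g) = 3 + (g - 594*f) = 3 + g - 594*f)
((2307615 - 1*(-1626387)) + h(-1072, 1796))*(1495530 + O) = ((2307615 - 1*(-1626387)) + (3 + 1796 - 594*(-1072)))*(1495530 + 271560) = ((2307615 + 1626387) + (3 + 1796 + 636768))*1767090 = (3934002 + 638567)*1767090 = 4572569*1767090 = 8080140954210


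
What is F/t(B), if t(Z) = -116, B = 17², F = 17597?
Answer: -17597/116 ≈ -151.70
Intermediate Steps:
B = 289
F/t(B) = 17597/(-116) = 17597*(-1/116) = -17597/116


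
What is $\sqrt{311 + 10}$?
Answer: $\sqrt{321} \approx 17.916$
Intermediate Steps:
$\sqrt{311 + 10} = \sqrt{321}$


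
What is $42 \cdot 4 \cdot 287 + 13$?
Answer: $48229$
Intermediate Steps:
$42 \cdot 4 \cdot 287 + 13 = 168 \cdot 287 + 13 = 48216 + 13 = 48229$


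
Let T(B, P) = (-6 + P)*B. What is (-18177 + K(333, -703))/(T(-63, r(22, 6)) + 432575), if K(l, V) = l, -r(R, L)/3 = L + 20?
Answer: -17844/437867 ≈ -0.040752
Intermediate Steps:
r(R, L) = -60 - 3*L (r(R, L) = -3*(L + 20) = -3*(20 + L) = -60 - 3*L)
T(B, P) = B*(-6 + P)
(-18177 + K(333, -703))/(T(-63, r(22, 6)) + 432575) = (-18177 + 333)/(-63*(-6 + (-60 - 3*6)) + 432575) = -17844/(-63*(-6 + (-60 - 18)) + 432575) = -17844/(-63*(-6 - 78) + 432575) = -17844/(-63*(-84) + 432575) = -17844/(5292 + 432575) = -17844/437867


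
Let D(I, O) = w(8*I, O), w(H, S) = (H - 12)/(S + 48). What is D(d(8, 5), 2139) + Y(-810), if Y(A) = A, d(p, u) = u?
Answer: -1771442/2187 ≈ -809.99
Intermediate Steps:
w(H, S) = (-12 + H)/(48 + S)
D(I, O) = (-12 + 8*I)/(48 + O)
D(d(8, 5), 2139) + Y(-810) = 4*(-3 + 2*5)/(48 + 2139) - 810 = 4*(-3 + 10)/2187 - 810 = 4*(1/2187)*7 - 810 = 28/2187 - 810 = -1771442/2187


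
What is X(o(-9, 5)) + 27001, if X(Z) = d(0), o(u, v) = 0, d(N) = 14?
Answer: 27015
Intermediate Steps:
X(Z) = 14
X(o(-9, 5)) + 27001 = 14 + 27001 = 27015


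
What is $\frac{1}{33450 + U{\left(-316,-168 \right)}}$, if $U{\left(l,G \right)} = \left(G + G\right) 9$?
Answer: $\frac{1}{30426} \approx 3.2867 \cdot 10^{-5}$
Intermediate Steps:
$U{\left(l,G \right)} = 18 G$ ($U{\left(l,G \right)} = 2 G 9 = 18 G$)
$\frac{1}{33450 + U{\left(-316,-168 \right)}} = \frac{1}{33450 + 18 \left(-168\right)} = \frac{1}{33450 - 3024} = \frac{1}{30426}$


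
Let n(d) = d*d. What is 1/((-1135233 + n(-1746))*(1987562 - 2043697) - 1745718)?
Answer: -1/107403886923 ≈ -9.3106e-12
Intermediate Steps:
n(d) = d**2
1/((-1135233 + n(-1746))*(1987562 - 2043697) - 1745718) = 1/((-1135233 + (-1746)**2)*(1987562 - 2043697) - 1745718) = 1/((-1135233 + 3048516)*(-56135) - 1745718) = 1/(1913283*(-56135) - 1745718) = 1/(-107402141205 - 1745718) = 1/(-107403886923) = -1/107403886923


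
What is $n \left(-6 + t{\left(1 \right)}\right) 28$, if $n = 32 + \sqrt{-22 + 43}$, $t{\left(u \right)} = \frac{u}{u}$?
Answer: $-4480 - 140 \sqrt{21} \approx -5121.6$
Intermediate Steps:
$t{\left(u \right)} = 1$
$n = 32 + \sqrt{21} \approx 36.583$
$n \left(-6 + t{\left(1 \right)}\right) 28 = \left(32 + \sqrt{21}\right) \left(-6 + 1\right) 28 = \left(32 + \sqrt{21}\right) \left(\left(-5\right) 28\right) = \left(32 + \sqrt{21}\right) \left(-140\right) = -4480 - 140 \sqrt{21}$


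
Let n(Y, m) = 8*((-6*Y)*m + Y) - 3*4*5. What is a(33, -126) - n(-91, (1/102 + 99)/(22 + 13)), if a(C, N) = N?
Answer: -994026/85 ≈ -11694.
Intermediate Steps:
n(Y, m) = -60 + 8*Y - 48*Y*m (n(Y, m) = 8*(-6*Y*m + Y) - 12*5 = 8*(Y - 6*Y*m) - 60 = (8*Y - 48*Y*m) - 60 = -60 + 8*Y - 48*Y*m)
a(33, -126) - n(-91, (1/102 + 99)/(22 + 13)) = -126 - (-60 + 8*(-91) - 48*(-91)*(1/102 + 99)/(22 + 13)) = -126 - (-60 - 728 - 48*(-91)*(1/102 + 99)/35) = -126 - (-60 - 728 - 48*(-91)*(10099/102)*(1/35)) = -126 - (-60 - 728 - 48*(-91)*10099/3570) = -126 - (-60 - 728 + 1050296/85) = -126 - 1*983316/85 = -126 - 983316/85 = -994026/85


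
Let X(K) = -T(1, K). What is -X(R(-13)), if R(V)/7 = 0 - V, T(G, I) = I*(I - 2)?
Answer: 8099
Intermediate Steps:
T(G, I) = I*(-2 + I)
R(V) = -7*V (R(V) = 7*(0 - V) = 7*(-V) = -7*V)
X(K) = -K*(-2 + K)
-X(R(-13)) = -(-7*(-13))*(2 - (-7)*(-13)) = -91*(2 - 1*91) = -91*(2 - 91) = -91*(-89) = -1*(-8099) = 8099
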